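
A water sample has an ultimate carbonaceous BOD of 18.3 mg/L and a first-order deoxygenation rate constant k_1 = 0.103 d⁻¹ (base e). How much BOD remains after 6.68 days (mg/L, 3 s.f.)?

L ≈ 9.20 mg/L

L_t = L₀ e^(−k_1 t) = 18.3 × e^(−0.103×6.68) = 18.3 × 0.5026 = 9.197 mg/L.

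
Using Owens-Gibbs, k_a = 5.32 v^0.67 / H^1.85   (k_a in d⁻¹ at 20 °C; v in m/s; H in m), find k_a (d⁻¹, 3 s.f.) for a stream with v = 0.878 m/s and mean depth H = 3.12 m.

k_a ≈ 0.594 d⁻¹

k_a = 5.32 × 0.878^0.67 / 3.12^1.85 = 5.32 × 0.9165 / 8.207 = 0.5941 d⁻¹.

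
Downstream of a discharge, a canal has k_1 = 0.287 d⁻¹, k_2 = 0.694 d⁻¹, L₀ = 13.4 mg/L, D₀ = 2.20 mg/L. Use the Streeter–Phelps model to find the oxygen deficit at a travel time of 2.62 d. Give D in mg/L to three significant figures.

k_1 L₀/(k_2−k_1) = 0.287×13.4/(0.694−0.287) = 3.846/0.4070 = 9.449 mg/L.
e^(−k_1 t) = e^(−0.287×2.620) = 0.4715; e^(−k_2 t) = e^(−0.694×2.620) = 0.1623.
D = 9.449 × (0.4715 − 0.1623) + 2.20 × 0.1623 = 2.921 + 0.3571 = 3.278 mg/L.

D ≈ 3.28 mg/L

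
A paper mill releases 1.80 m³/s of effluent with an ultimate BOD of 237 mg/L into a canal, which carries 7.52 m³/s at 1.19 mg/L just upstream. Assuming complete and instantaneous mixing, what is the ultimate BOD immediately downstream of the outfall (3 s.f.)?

Flow-weighted mixing: C = (Q_r C_r + Q_w C_w)/(Q_r + Q_w)
= (7.52×1.19 + 1.80×237)/(7.52 + 1.80) = 435.5/9.320 = 46.73 mg/L.

46.7 mg/L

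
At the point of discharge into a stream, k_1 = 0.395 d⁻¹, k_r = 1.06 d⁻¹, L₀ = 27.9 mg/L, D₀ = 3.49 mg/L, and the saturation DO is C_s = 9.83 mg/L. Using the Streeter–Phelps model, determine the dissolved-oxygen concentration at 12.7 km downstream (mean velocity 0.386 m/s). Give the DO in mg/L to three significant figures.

DO ≈ 4.31 mg/L

Travel time t = x/v = 12.7 km / (0.386 m/s) = 12700 m / 0.386 m/s = 32900 s = 0.3808 d.
k_1 L₀/(k_r−k_1) = 0.395×27.9/(1.06−0.395) = 11.02/0.6650 = 16.57 mg/L.
e^(−k_1 t) = e^(−0.395×0.3808) = 0.8603; e^(−k_r t) = e^(−1.06×0.3808) = 0.6679.
D = 16.57 × (0.8603 − 0.6679) + 3.49 × 0.6679 = 3.190 + 2.331 = 5.521 mg/L.
DO = C_s − D = 9.83 − 5.521 = 4.309 mg/L.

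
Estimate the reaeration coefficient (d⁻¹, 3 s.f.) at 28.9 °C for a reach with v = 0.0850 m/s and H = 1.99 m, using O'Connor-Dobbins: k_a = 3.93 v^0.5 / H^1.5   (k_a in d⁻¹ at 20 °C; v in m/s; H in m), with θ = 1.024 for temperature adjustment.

k_a ≈ 0.504 d⁻¹

k_a(20) = 3.93 × 0.0850^0.5 / 1.99^1.5 = 3.93 × 0.2915 / 2.807 = 0.4082 d⁻¹.
k_a(28.9) = 0.4082 × 1.024^(28.9−20) = 0.4082 × 1.235 = 0.5041 d⁻¹.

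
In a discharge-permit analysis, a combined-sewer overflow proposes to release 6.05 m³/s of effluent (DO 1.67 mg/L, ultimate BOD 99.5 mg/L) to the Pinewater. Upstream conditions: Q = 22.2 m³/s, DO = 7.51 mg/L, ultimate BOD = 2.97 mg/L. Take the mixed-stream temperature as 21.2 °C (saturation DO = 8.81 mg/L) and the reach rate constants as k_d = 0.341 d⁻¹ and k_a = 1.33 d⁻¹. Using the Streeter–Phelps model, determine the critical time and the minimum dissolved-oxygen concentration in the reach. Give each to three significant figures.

Mixed DO = (22.2×7.51 + 6.05×1.67)/(22.2+6.05) = 176.8/28.25 = 6.259 mg/L.
Mixed L₀ = (22.2×2.97 + 6.05×99.5)/(28.25) = 667.9/28.25 = 23.64 mg/L.
Initial deficit D₀ = C_s − DO₀ = 8.81 − 6.259 = 2.551 mg/L.
t_c = (1/0.9890) ln[(1.33/0.341)(1 − 2.551×0.9890/(0.341×23.64))] = 1.011 × ln(2.680) = 0.9967 d.
D_c = (0.341/1.33) × 23.64 × e^(−0.341×0.9967) = 0.2564 × 23.64 × 0.7118 = 4.315 mg/L.
Minimum DO = 8.81 − 4.315 = 4.495 mg/L.

t_c ≈ 0.997 d; minimum DO ≈ 4.49 mg/L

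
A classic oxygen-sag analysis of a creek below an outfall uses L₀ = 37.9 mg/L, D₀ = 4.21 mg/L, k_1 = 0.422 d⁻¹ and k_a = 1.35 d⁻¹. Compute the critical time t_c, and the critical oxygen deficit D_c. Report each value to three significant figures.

At the critical point dD/dt = 0, so k_1 L₀ e^(−k_1 t) = k_a D. Substituting D(t) from the Streeter–Phelps equation and solving for t gives
t_c = ln[(k_a/k_1)(1 − D₀(k_a−k_1)/(k_1 L₀))] / (k_a−k_1).
Here k_a−k_1 = 0.9280 d⁻¹ and 1 − D₀(k_a−k_1)/(k_1 L₀) = 1 − 4.21×0.9280/(0.422×37.9) = 0.7557, so
t_c = ln(3.199 × 0.7557) / 0.9280 = 0.8828 / 0.9280 = 0.9513 d.
L(t_c) = L₀ e^(−k_1 t_c) = 37.9 × 0.6694 = 25.37 mg/L, and at the critical point k_a D_c = k_1 L, so D_c = (0.422/1.35) × 25.37 = 7.930 mg/L.

t_c ≈ 0.951 d; D_c ≈ 7.93 mg/L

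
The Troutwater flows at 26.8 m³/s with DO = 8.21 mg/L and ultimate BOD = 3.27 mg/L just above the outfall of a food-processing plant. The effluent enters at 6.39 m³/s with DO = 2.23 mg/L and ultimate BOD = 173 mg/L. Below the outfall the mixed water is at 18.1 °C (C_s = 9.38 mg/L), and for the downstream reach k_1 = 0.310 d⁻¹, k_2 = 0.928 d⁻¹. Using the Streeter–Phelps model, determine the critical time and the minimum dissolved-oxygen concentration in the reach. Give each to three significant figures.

t_c ≈ 1.55 d; minimum DO ≈ 1.96 mg/L

Mixed DO = (26.8×8.21 + 6.39×2.23)/(26.8+6.39) = 234.3/33.19 = 7.059 mg/L.
Mixed L₀ = (26.8×3.27 + 6.39×173)/(33.19) = 1193/33.19 = 35.95 mg/L.
Initial deficit D₀ = C_s − DO₀ = 9.38 − 7.059 = 2.321 mg/L.
t_c = (1/0.6180) ln[(0.928/0.310)(1 − 2.321×0.6180/(0.310×35.95))] = 1.618 × ln(2.608) = 1.551 d.
D_c = (0.310/0.928) × 35.95 × e^(−0.310×1.551) = 0.3341 × 35.95 × 0.6182 = 7.424 mg/L.
Minimum DO = 9.38 − 7.424 = 1.956 mg/L.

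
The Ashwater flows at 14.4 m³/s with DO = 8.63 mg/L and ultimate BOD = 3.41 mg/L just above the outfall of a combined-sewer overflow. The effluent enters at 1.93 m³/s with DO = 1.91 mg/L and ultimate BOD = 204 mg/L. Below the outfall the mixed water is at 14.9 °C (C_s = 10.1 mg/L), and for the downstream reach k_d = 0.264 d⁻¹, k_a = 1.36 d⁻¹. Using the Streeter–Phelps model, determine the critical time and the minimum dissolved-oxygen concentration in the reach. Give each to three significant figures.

Mixed DO = (14.4×8.63 + 1.93×1.91)/(14.4+1.93) = 128.0/16.33 = 7.836 mg/L.
Mixed L₀ = (14.4×3.41 + 1.93×204)/(16.33) = 442.8/16.33 = 27.12 mg/L.
Initial deficit D₀ = C_s − DO₀ = 10.1 − 7.836 = 2.264 mg/L.
t_c = (1/1.096) ln[(1.36/0.264)(1 − 2.264×1.096/(0.264×27.12))] = 0.9124 × ln(3.366) = 1.107 d.
D_c = (0.264/1.36) × 27.12 × e^(−0.264×1.107) = 0.1941 × 27.12 × 0.7465 = 3.930 mg/L.
Minimum DO = 10.1 − 3.930 = 6.170 mg/L.

t_c ≈ 1.11 d; minimum DO ≈ 6.17 mg/L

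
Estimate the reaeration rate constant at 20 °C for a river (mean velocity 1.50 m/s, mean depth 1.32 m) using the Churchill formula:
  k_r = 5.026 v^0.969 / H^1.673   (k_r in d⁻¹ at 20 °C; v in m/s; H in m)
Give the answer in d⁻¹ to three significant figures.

k_r = 5.026 × 1.50^0.969 / 1.32^1.673 = 5.026 × 1.481 / 1.591 = 4.679 d⁻¹.

k_r ≈ 4.68 d⁻¹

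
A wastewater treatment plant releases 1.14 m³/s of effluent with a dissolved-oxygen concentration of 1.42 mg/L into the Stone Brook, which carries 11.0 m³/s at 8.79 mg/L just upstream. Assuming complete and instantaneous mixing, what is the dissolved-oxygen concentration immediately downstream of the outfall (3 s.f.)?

8.10 mg/L

Flow-weighted mixing: C = (Q_r C_r + Q_w C_w)/(Q_r + Q_w)
= (11.0×8.79 + 1.14×1.42)/(11.0 + 1.14) = 98.31/12.14 = 8.098 mg/L.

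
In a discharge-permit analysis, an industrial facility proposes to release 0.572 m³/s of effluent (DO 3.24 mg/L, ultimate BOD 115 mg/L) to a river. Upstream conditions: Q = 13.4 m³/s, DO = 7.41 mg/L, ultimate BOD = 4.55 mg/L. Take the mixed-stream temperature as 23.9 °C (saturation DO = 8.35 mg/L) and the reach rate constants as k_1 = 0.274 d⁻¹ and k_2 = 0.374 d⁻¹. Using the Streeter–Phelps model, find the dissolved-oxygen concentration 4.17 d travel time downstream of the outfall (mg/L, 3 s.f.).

Mixed DO = (13.4×7.41 + 0.572×3.24)/(13.4+0.572) = 101.1/13.97 = 7.239 mg/L.
Mixed L₀ = (13.4×4.55 + 0.572×115)/(13.97) = 126.8/13.97 = 9.072 mg/L.
Initial deficit D₀ = C_s − DO₀ = 8.35 − 7.239 = 1.111 mg/L.
D(4.17) = [0.274×9.072/(0.374−0.274)](e^(−0.274×4.17) − e^(−0.374×4.17)) + 1.111 e^(−0.374×4.17)
= 24.86 × (0.3190 − 0.2102) + 1.111 × 0.2102 = 2.937 mg/L.
DO = 8.35 − 2.937 = 5.413 mg/L.

DO ≈ 5.41 mg/L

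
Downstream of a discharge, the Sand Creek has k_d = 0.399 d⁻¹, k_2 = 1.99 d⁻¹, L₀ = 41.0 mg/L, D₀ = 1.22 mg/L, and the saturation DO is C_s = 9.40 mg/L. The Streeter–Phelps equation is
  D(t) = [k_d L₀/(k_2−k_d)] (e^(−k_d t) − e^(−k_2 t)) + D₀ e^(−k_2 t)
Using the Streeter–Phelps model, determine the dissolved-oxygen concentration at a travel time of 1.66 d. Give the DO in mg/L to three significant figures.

DO ≈ 4.43 mg/L

k_d L₀/(k_2−k_d) = 0.399×41.0/(1.99−0.399) = 16.36/1.591 = 10.28 mg/L.
e^(−k_d t) = e^(−0.399×1.660) = 0.5156; e^(−k_2 t) = e^(−1.99×1.660) = 0.03676.
D = 10.28 × (0.5156 − 0.03676) + 1.22 × 0.03676 = 4.924 + 0.04484 = 4.969 mg/L.
DO = C_s − D = 9.40 − 4.969 = 4.431 mg/L.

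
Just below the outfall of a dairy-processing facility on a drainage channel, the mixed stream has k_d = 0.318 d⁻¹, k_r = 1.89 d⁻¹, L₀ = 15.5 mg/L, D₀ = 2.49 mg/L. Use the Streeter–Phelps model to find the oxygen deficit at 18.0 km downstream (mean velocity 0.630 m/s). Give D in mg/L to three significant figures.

D ≈ 2.48 mg/L

Travel time t = x/v = 18.0 km / (0.630 m/s) = 18000 m / 0.630 m/s = 28570 s = 0.3307 d.
k_d L₀/(k_r−k_d) = 0.318×15.5/(1.89−0.318) = 4.929/1.572 = 3.135 mg/L.
e^(−k_d t) = e^(−0.318×0.3307) = 0.9002; e^(−k_r t) = e^(−1.89×0.3307) = 0.5353.
D = 3.135 × (0.9002 − 0.5353) + 2.49 × 0.5353 = 1.144 + 1.333 = 2.477 mg/L.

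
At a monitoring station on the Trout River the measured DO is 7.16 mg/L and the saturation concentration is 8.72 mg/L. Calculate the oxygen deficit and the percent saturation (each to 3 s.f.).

D = C_s − C = 8.72 − 7.16 = 1.56 mg/L.
% saturation = 7.16/8.72 × 100 = 82.1 %.

D ≈ 1.56 mg/L; 82.1 % saturation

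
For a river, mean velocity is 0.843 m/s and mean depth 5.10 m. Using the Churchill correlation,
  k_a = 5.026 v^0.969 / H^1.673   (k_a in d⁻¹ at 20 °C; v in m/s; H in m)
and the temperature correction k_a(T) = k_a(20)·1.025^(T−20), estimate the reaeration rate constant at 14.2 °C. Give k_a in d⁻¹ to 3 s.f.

k_a(20) = 5.026 × 0.843^0.969 / 5.10^1.673 = 5.026 × 0.8475 / 15.27 = 0.2790 d⁻¹.
k_a(14.2) = 0.2790 × 1.025^(14.2−20) = 0.2790 × 0.8666 = 0.2418 d⁻¹.

k_a ≈ 0.242 d⁻¹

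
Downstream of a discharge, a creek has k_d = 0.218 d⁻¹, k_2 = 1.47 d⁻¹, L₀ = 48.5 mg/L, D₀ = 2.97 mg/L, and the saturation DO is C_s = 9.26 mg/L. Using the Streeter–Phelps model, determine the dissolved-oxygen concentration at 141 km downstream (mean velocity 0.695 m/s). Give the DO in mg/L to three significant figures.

DO ≈ 4.37 mg/L

Travel time t = x/v = 141 km / (0.695 m/s) = 141000 m / 0.695 m/s = 202900 s = 2.348 d.
k_d L₀/(k_2−k_d) = 0.218×48.5/(1.47−0.218) = 10.57/1.252 = 8.445 mg/L.
e^(−k_d t) = e^(−0.218×2.348) = 0.5994; e^(−k_2 t) = e^(−1.47×2.348) = 0.03169.
D = 8.445 × (0.5994 − 0.03169) + 2.97 × 0.03169 = 4.794 + 0.09412 = 4.888 mg/L.
DO = C_s − D = 9.26 − 4.888 = 4.372 mg/L.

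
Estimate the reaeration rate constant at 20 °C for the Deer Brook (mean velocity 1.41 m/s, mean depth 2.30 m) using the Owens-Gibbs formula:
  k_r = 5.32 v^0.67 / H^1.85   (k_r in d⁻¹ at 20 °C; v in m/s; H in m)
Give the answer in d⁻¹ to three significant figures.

k_r = 5.32 × 1.41^0.67 / 2.30^1.85 = 5.32 × 1.259 / 4.669 = 1.434 d⁻¹.

k_r ≈ 1.43 d⁻¹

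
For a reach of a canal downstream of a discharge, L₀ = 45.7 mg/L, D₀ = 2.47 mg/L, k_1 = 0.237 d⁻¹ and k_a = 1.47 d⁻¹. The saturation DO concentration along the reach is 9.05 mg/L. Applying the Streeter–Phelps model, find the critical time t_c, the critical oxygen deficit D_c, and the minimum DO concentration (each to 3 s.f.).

At the critical point dD/dt = 0, so k_1 L₀ e^(−k_1 t) = k_a D. Substituting D(t) from the Streeter–Phelps equation and solving for t gives
t_c = ln[(k_a/k_1)(1 − D₀(k_a−k_1)/(k_1 L₀))] / (k_a−k_1).
Here k_a−k_1 = 1.233 d⁻¹ and 1 − D₀(k_a−k_1)/(k_1 L₀) = 1 − 2.47×1.233/(0.237×45.7) = 0.7188, so
t_c = ln(6.203 × 0.7188) / 1.233 = 1.495 / 1.233 = 1.212 d.
L(t_c) = L₀ e^(−k_1 t_c) = 45.7 × 0.7503 = 34.29 mg/L, and at the critical point k_a D_c = k_1 L, so D_c = (0.237/1.47) × 34.29 = 5.528 mg/L.
Minimum DO = C_s − D_c = 9.05 − 5.528 = 3.522 mg/L.

t_c ≈ 1.21 d; D_c ≈ 5.53 mg/L; min DO ≈ 3.52 mg/L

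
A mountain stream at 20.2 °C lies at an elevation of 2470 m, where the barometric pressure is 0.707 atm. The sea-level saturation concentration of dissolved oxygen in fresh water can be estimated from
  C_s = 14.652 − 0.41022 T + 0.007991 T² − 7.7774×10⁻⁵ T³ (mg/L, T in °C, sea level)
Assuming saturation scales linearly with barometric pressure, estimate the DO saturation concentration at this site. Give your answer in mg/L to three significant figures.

C_s ≈ 6.35 mg/L

At sea level: C_s = 14.652 − 0.41022×20.2 + 0.007991×20.2² − 7.7774×10⁻⁵×20.2³ = 8.985 mg/L.
Pressure correction: C_s' = 8.985 × 0.707 = 6.353 mg/L.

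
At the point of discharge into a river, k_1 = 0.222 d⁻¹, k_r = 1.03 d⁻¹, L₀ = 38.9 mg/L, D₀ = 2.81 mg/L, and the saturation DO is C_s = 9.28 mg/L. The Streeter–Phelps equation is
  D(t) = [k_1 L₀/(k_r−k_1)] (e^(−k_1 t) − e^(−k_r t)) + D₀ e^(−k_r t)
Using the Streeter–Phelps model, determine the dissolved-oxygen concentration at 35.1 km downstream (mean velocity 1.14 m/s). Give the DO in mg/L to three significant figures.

DO ≈ 4.86 mg/L

Travel time t = x/v = 35.1 km / (1.14 m/s) = 35100 m / 1.14 m/s = 30790 s = 0.3564 d.
k_1 L₀/(k_r−k_1) = 0.222×38.9/(1.03−0.222) = 8.636/0.8080 = 10.69 mg/L.
e^(−k_1 t) = e^(−0.222×0.3564) = 0.9239; e^(−k_r t) = e^(−1.03×0.3564) = 0.6928.
D = 10.69 × (0.9239 − 0.6928) + 2.81 × 0.6928 = 2.471 + 1.947 = 4.417 mg/L.
DO = C_s − D = 9.28 − 4.417 = 4.863 mg/L.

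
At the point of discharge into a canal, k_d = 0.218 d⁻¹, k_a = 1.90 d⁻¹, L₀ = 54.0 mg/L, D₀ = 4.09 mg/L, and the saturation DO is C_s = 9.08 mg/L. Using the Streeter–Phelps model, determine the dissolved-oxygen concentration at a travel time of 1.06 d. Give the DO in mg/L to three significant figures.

k_d L₀/(k_a−k_d) = 0.218×54.0/(1.90−0.218) = 11.77/1.682 = 6.999 mg/L.
e^(−k_d t) = e^(−0.218×1.060) = 0.7937; e^(−k_a t) = e^(−1.90×1.060) = 0.1335.
D = 6.999 × (0.7937 − 0.1335) + 4.09 × 0.1335 = 4.621 + 0.5458 = 5.167 mg/L.
DO = C_s − D = 9.08 − 5.167 = 3.913 mg/L.

DO ≈ 3.91 mg/L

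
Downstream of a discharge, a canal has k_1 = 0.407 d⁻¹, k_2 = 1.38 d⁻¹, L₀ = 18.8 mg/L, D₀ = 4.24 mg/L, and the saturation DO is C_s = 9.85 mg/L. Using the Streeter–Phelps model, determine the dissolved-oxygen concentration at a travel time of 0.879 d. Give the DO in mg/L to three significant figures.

k_1 L₀/(k_2−k_1) = 0.407×18.8/(1.38−0.407) = 7.652/0.9730 = 7.864 mg/L.
e^(−k_1 t) = e^(−0.407×0.8790) = 0.6992; e^(−k_2 t) = e^(−1.38×0.8790) = 0.2973.
D = 7.864 × (0.6992 − 0.2973) + 4.24 × 0.2973 = 3.161 + 1.261 = 4.421 mg/L.
DO = C_s − D = 9.85 − 4.421 = 5.429 mg/L.

DO ≈ 5.43 mg/L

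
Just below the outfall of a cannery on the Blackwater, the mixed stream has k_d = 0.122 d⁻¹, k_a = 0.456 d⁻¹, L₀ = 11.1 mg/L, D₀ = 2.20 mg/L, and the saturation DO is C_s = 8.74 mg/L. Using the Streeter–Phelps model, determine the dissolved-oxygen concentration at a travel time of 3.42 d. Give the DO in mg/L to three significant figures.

k_d L₀/(k_a−k_d) = 0.122×11.1/(0.456−0.122) = 1.354/0.3340 = 4.054 mg/L.
e^(−k_d t) = e^(−0.122×3.420) = 0.6589; e^(−k_a t) = e^(−0.456×3.420) = 0.2102.
D = 4.054 × (0.6589 − 0.2102) + 2.20 × 0.2102 = 1.819 + 0.4625 = 2.281 mg/L.
DO = C_s − D = 8.74 − 2.281 = 6.459 mg/L.

DO ≈ 6.46 mg/L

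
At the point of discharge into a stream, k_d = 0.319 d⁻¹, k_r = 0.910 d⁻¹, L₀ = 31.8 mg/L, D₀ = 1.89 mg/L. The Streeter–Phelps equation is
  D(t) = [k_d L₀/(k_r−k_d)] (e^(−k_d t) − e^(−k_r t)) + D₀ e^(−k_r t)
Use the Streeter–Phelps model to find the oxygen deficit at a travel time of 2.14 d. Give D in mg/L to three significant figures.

k_d L₀/(k_r−k_d) = 0.319×31.8/(0.910−0.319) = 10.14/0.5910 = 17.16 mg/L.
e^(−k_d t) = e^(−0.319×2.140) = 0.5053; e^(−k_r t) = e^(−0.910×2.140) = 0.1426.
D = 17.16 × (0.5053 − 0.1426) + 1.89 × 0.1426 = 6.224 + 0.2696 = 6.494 mg/L.

D ≈ 6.49 mg/L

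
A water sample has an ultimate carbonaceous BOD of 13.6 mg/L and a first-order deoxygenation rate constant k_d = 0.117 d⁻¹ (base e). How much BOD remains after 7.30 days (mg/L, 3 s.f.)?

L_t = L₀ e^(−k_d t) = 13.6 × e^(−0.117×7.30) = 13.6 × 0.4257 = 5.789 mg/L.

L ≈ 5.79 mg/L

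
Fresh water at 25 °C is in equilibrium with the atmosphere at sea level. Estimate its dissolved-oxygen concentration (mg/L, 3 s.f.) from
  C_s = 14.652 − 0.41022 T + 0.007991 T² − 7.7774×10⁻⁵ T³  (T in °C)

C_s = 14.652 − 0.41022×25 + 0.007991×25² − 7.7774×10⁻⁵×25³ = 8.176 mg/L.

C_s ≈ 8.18 mg/L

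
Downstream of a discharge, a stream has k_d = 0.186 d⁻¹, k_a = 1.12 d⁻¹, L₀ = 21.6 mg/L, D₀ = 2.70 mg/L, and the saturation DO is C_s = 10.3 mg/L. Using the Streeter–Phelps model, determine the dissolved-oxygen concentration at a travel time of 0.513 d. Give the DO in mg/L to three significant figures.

k_d L₀/(k_a−k_d) = 0.186×21.6/(1.12−0.186) = 4.018/0.9340 = 4.301 mg/L.
e^(−k_d t) = e^(−0.186×0.5130) = 0.9090; e^(−k_a t) = e^(−1.12×0.5130) = 0.5630.
D = 4.301 × (0.9090 − 0.5630) + 2.70 × 0.5630 = 1.488 + 1.520 = 3.008 mg/L.
DO = C_s − D = 10.3 − 3.008 = 7.292 mg/L.

DO ≈ 7.29 mg/L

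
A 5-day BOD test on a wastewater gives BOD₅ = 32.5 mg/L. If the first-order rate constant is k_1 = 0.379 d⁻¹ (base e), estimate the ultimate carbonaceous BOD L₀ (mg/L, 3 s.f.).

L₀ ≈ 38.2 mg/L

BOD₅ = L₀(1 − e^(−5k_1)) ⇒ L₀ = BOD₅ / (1 − e^(−5×0.379))
= 32.5 / (1 − 0.1503) = 32.5 / 0.8497 = 38.25 mg/L.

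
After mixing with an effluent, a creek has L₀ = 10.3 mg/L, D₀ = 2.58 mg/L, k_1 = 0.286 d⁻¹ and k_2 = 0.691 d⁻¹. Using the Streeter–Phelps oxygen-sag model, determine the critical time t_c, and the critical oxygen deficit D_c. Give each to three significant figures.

t_c ≈ 1.10 d; D_c ≈ 3.12 mg/L

t_c = [1/(k_2−k_1)] ln[(k_2/k_1)(1 − D₀(k_2−k_1)/(k_1 L₀))]
= [1/(0.691−0.286)] ln[(0.691/0.286)(1 − 2.58×0.4050/(0.286×10.3))]
= (1/0.4050) ln[2.416 × 0.6453] = 2.469 × ln(1.559) = 2.469 × 0.4441 = 1.097 d.
D_c = (k_1/k_2) L₀ e^(−k_1 t_c) = (0.286/0.691) × 10.3 × e^(−0.286×1.097) = 0.4139 × 10.3 × 0.7308 = 3.115 mg/L.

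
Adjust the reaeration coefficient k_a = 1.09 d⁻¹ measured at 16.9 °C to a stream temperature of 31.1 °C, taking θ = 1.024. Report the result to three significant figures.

k_a ≈ 1.53 d⁻¹

k_a(T₂) = k_a(T₁) · θ^(T₂−T₁) = 1.09 × 1.024^(31.1−16.9)
= 1.09 × 1.024^14.2 = 1.09 × 1.400 = 1.526 d⁻¹.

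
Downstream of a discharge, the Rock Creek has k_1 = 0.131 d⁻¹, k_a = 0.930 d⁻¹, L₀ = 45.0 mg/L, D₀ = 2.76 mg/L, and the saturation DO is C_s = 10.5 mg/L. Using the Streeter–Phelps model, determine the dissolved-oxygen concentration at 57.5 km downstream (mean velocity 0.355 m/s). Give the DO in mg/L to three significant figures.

DO ≈ 5.54 mg/L

Travel time t = x/v = 57.5 km / (0.355 m/s) = 57500 m / 0.355 m/s = 162000 s = 1.875 d.
k_1 L₀/(k_a−k_1) = 0.131×45.0/(0.930−0.131) = 5.895/0.7990 = 7.378 mg/L.
e^(−k_1 t) = e^(−0.131×1.875) = 0.7822; e^(−k_a t) = e^(−0.930×1.875) = 0.1749.
D = 7.378 × (0.7822 − 0.1749) + 2.76 × 0.1749 = 4.481 + 0.4828 = 4.964 mg/L.
DO = C_s − D = 10.5 − 4.964 = 5.536 mg/L.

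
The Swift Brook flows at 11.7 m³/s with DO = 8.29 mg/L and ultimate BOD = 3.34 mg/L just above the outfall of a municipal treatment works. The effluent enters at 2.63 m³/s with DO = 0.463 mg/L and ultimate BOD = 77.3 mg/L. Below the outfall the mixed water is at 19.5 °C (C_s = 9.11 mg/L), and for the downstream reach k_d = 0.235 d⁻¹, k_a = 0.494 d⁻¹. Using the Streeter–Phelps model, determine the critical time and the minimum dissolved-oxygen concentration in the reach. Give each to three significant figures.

t_c ≈ 2.25 d; minimum DO ≈ 4.37 mg/L

Mixed DO = (11.7×8.29 + 2.63×0.463)/(11.7+2.63) = 98.21/14.33 = 6.854 mg/L.
Mixed L₀ = (11.7×3.34 + 2.63×77.3)/(14.33) = 242.4/14.33 = 16.91 mg/L.
Initial deficit D₀ = C_s − DO₀ = 9.11 − 6.854 = 2.256 mg/L.
t_c = (1/0.2590) ln[(0.494/0.235)(1 − 2.256×0.2590/(0.235×16.91))] = 3.861 × ln(1.793) = 2.254 d.
D_c = (0.235/0.494) × 16.91 × e^(−0.235×2.254) = 0.4757 × 16.91 × 0.5887 = 4.737 mg/L.
Minimum DO = 9.11 − 4.737 = 4.373 mg/L.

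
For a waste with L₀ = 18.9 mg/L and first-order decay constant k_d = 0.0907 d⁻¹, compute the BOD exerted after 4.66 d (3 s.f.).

y ≈ 6.51 mg/L

y_t = L₀(1 − e^(−k_d t)) = 18.9 × (1 − e^(−0.0907×4.66))
= 18.9 × (1 − 0.6553) = 18.9 × 0.3447 = 6.515 mg/L.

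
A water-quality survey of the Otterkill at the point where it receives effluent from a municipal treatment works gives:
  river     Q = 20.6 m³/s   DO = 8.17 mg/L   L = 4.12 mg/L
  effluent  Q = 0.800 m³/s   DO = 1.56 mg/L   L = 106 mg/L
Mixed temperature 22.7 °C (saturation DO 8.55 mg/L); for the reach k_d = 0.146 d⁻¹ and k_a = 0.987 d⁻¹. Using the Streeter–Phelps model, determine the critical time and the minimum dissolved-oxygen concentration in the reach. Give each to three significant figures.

Mixed DO = (20.6×8.17 + 0.800×1.56)/(20.6+0.800) = 169.6/21.40 = 7.923 mg/L.
Mixed L₀ = (20.6×4.12 + 0.800×106)/(21.40) = 169.7/21.40 = 7.929 mg/L.
Initial deficit D₀ = C_s − DO₀ = 8.55 − 7.923 = 0.6271 mg/L.
t_c = (1/0.8410) ln[(0.987/0.146)(1 − 0.6271×0.8410/(0.146×7.929))] = 1.189 × ln(3.680) = 1.549 d.
D_c = (0.146/0.987) × 7.929 × e^(−0.146×1.549) = 0.1479 × 7.929 × 0.7976 = 0.9354 mg/L.
Minimum DO = 8.55 − 0.9354 = 7.615 mg/L.

t_c ≈ 1.55 d; minimum DO ≈ 7.61 mg/L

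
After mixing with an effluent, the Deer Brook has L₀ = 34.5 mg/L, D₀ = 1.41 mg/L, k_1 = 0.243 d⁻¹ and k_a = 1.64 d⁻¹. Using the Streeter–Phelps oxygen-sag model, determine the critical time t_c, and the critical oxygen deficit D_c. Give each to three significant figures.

With k_a/k_1 = 6.749 and 1 − D₀(k_a−k_1)/(k_1 L₀) = 0.7650,
t_c = ln(6.749 × 0.7650) / (1.64 − 0.243) = ln(5.163) / 1.397 = 1.642/1.397 = 1.175 d.
L(t_c) = L₀ e^(−k_1 t_c) = 34.5 × 0.7516 = 25.93 mg/L, and at the critical point k_a D_c = k_1 L, so D_c = (0.243/1.64) × 25.93 = 3.842 mg/L.

t_c ≈ 1.18 d; D_c ≈ 3.84 mg/L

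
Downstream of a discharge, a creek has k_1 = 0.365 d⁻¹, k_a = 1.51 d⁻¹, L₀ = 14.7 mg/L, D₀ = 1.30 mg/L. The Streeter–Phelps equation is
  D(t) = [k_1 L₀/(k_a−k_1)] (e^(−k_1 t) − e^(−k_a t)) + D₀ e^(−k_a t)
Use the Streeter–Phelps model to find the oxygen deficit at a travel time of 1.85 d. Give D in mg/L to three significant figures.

k_1 L₀/(k_a−k_1) = 0.365×14.7/(1.51−0.365) = 5.365/1.145 = 4.686 mg/L.
e^(−k_1 t) = e^(−0.365×1.850) = 0.5090; e^(−k_a t) = e^(−1.51×1.850) = 0.06121.
D = 4.686 × (0.5090 − 0.06121) + 1.30 × 0.06121 = 2.099 + 0.07957 = 2.178 mg/L.

D ≈ 2.18 mg/L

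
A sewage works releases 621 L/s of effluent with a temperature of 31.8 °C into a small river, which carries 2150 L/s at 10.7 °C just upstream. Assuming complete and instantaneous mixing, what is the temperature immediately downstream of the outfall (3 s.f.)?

15.4 °C

Flow-weighted mixing: C = (Q_r C_r + Q_w C_w)/(Q_r + Q_w)
= (2150×10.7 + 621×31.8)/(2150 + 621) = 42750/2771 = 15.43 °C.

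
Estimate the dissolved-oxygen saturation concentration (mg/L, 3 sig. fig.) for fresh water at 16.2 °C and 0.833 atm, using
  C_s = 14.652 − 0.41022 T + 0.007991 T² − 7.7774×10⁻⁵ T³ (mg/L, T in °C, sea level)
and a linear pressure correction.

At sea level: C_s = 14.652 − 0.41022×16.2 + 0.007991×16.2² − 7.7774×10⁻⁵×16.2³ = 9.773 mg/L.
Pressure correction: C_s' = 9.773 × 0.833 = 8.141 mg/L.

C_s ≈ 8.14 mg/L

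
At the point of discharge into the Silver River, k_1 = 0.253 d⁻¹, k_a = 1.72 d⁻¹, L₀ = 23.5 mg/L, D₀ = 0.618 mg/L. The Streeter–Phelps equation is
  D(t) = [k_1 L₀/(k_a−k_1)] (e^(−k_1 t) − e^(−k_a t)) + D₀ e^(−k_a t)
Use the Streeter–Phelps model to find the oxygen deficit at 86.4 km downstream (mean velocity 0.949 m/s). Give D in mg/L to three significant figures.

D ≈ 2.54 mg/L

Travel time t = x/v = 86.4 km / (0.949 m/s) = 86400 m / 0.949 m/s = 91040 s = 1.054 d.
k_1 L₀/(k_a−k_1) = 0.253×23.5/(1.72−0.253) = 5.946/1.467 = 4.053 mg/L.
e^(−k_1 t) = e^(−0.253×1.054) = 0.7660; e^(−k_a t) = e^(−1.72×1.054) = 0.1633.
D = 4.053 × (0.7660 − 0.1633) + 0.618 × 0.1633 = 2.443 + 0.1009 = 2.544 mg/L.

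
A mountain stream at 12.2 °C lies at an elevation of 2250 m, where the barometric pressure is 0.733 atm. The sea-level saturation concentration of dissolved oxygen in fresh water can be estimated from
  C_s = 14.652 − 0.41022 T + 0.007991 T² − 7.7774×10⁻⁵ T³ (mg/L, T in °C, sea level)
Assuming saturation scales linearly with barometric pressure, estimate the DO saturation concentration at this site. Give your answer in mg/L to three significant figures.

C_s ≈ 7.84 mg/L

At sea level: C_s = 14.652 − 0.41022×12.2 + 0.007991×12.2² − 7.7774×10⁻⁵×12.2³ = 10.70 mg/L.
Pressure correction: C_s' = 10.70 × 0.733 = 7.840 mg/L.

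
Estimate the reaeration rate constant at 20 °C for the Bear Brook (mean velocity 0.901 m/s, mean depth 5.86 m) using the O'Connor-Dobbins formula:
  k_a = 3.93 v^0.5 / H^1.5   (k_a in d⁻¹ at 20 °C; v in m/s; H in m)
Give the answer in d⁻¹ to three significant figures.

k_a ≈ 0.263 d⁻¹

k_a = 3.93 × 0.901^0.5 / 5.86^1.5 = 3.93 × 0.9492 / 14.19 = 0.2630 d⁻¹.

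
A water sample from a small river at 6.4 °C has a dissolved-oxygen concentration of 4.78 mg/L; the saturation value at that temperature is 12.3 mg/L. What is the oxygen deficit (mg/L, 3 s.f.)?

D = C_s − C = 12.3 − 4.78 = 7.52 mg/L.

D ≈ 7.52 mg/L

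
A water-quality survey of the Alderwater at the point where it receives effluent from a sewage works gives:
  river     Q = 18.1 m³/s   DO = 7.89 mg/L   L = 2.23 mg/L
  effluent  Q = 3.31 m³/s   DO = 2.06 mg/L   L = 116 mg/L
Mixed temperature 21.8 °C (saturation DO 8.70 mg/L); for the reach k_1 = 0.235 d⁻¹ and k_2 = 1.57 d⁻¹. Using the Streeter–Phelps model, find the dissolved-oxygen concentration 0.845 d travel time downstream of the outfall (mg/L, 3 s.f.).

DO ≈ 6.31 mg/L

Mixed DO = (18.1×7.89 + 3.31×2.06)/(18.1+3.31) = 149.6/21.41 = 6.989 mg/L.
Mixed L₀ = (18.1×2.23 + 3.31×116)/(21.41) = 424.3/21.41 = 19.82 mg/L.
Initial deficit D₀ = C_s − DO₀ = 8.70 − 6.989 = 1.711 mg/L.
D(0.845) = [0.235×19.82/(1.57−0.235)](e^(−0.235×0.845) − e^(−1.57×0.845)) + 1.711 e^(−1.57×0.845)
= 3.489 × (0.8199 − 0.2654) + 1.711 × 0.2654 = 2.389 mg/L.
DO = 8.70 − 2.389 = 6.311 mg/L.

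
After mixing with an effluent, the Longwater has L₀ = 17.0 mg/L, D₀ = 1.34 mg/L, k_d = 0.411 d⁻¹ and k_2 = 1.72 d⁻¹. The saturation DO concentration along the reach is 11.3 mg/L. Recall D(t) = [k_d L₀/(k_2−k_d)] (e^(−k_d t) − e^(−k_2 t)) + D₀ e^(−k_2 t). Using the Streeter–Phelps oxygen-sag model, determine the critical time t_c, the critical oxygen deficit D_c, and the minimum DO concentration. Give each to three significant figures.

t_c ≈ 0.873 d; D_c ≈ 2.84 mg/L; min DO ≈ 8.46 mg/L

t_c = [1/(k_2−k_d)] ln[(k_2/k_d)(1 − D₀(k_2−k_d)/(k_d L₀))]
= [1/(1.72−0.411)] ln[(1.72/0.411)(1 − 1.34×1.309/(0.411×17.0))]
= (1/1.309) ln[4.185 × 0.7490] = 0.7639 × ln(3.134) = 0.7639 × 1.142 = 0.8727 d.
D_c = (k_d/k_2) L₀ e^(−k_d t_c) = (0.411/1.72) × 17.0 × e^(−0.411×0.8727) = 0.2390 × 17.0 × 0.6986 = 2.838 mg/L.
Minimum DO = C_s − D_c = 11.3 − 2.838 = 8.462 mg/L.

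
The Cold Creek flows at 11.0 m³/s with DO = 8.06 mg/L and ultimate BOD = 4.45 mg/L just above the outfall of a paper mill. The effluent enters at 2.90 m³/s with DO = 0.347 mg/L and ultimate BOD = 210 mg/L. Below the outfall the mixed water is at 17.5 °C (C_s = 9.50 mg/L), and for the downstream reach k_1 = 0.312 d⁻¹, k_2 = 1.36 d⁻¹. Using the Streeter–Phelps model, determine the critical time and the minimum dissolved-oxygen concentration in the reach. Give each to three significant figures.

Mixed DO = (11.0×8.06 + 2.90×0.347)/(11.0+2.90) = 89.67/13.90 = 6.451 mg/L.
Mixed L₀ = (11.0×4.45 + 2.90×210)/(13.90) = 658.0/13.90 = 47.33 mg/L.
Initial deficit D₀ = C_s − DO₀ = 9.50 − 6.451 = 3.049 mg/L.
t_c = (1/1.048) ln[(1.36/0.312)(1 − 3.049×1.048/(0.312×47.33))] = 0.9542 × ln(3.416) = 1.172 d.
D_c = (0.312/1.36) × 47.33 × e^(−0.312×1.172) = 0.2294 × 47.33 × 0.6937 = 7.533 mg/L.
Minimum DO = 9.50 − 7.533 = 1.967 mg/L.

t_c ≈ 1.17 d; minimum DO ≈ 1.97 mg/L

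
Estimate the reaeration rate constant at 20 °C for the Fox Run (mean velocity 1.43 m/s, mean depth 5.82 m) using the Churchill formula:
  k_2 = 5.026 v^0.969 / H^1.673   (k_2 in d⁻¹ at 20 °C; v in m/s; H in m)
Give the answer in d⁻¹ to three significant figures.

k_2 = 5.026 × 1.43^0.969 / 5.82^1.673 = 5.026 × 1.414 / 19.04 = 0.3733 d⁻¹.

k_2 ≈ 0.373 d⁻¹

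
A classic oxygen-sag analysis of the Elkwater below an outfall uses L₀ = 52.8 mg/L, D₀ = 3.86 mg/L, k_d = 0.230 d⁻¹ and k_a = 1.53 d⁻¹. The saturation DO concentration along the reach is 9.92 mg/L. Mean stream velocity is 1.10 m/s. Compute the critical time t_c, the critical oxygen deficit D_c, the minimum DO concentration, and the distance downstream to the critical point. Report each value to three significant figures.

t_c = [1/(k_a−k_d)] ln[(k_a/k_d)(1 − D₀(k_a−k_d)/(k_d L₀))]
= [1/(1.53−0.230)] ln[(1.53/0.230)(1 − 3.86×1.300/(0.230×52.8))]
= (1/1.300) ln[6.652 × 0.5868] = 0.7692 × ln(3.903) = 0.7692 × 1.362 = 1.048 d.
L(t_c) = L₀ e^(−k_d t_c) = 52.8 × 0.7859 = 41.49 mg/L, and at the critical point k_a D_c = k_d L, so D_c = (0.230/1.53) × 41.49 = 6.238 mg/L.
Minimum DO = C_s − D_c = 9.92 − 6.238 = 3.682 mg/L.
x_c = v t_c = 1.10 m/s × 1.048 d × 86400 s/d = 99560 m ≈ 99.6 km.

t_c ≈ 1.05 d; D_c ≈ 6.24 mg/L; min DO ≈ 3.68 mg/L; x_c ≈ 99.6 km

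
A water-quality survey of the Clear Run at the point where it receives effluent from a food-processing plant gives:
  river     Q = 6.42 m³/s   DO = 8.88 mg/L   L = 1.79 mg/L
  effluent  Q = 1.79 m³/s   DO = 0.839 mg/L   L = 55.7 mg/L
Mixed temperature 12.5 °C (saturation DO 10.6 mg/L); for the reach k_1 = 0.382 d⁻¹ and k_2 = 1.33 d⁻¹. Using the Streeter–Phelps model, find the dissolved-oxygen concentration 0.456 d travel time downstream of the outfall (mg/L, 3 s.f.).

DO ≈ 7.10 mg/L

Mixed DO = (6.42×8.88 + 1.79×0.839)/(6.42+1.79) = 58.51/8.210 = 7.127 mg/L.
Mixed L₀ = (6.42×1.79 + 1.79×55.7)/(8.210) = 111.2/8.210 = 13.54 mg/L.
Initial deficit D₀ = C_s − DO₀ = 10.6 − 7.127 = 3.473 mg/L.
D(0.456) = [0.382×13.54/(1.33−0.382)](e^(−0.382×0.456) − e^(−1.33×0.456)) + 3.473 e^(−1.33×0.456)
= 5.458 × (0.8401 − 0.5453) + 3.473 × 0.5453 = 3.503 mg/L.
DO = 10.6 − 3.503 = 7.097 mg/L.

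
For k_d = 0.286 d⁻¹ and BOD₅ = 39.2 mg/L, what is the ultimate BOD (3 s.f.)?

BOD₅ = L₀(1 − e^(−5k_d)) ⇒ L₀ = BOD₅ / (1 − e^(−5×0.286))
= 39.2 / (1 − 0.2393) = 39.2 / 0.7607 = 51.53 mg/L.

L₀ ≈ 51.5 mg/L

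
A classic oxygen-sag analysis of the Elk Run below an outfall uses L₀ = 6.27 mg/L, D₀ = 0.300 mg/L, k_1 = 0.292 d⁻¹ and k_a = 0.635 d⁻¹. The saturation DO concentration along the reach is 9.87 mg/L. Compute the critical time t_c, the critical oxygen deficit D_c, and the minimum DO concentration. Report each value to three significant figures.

t_c ≈ 2.10 d; D_c ≈ 1.56 mg/L; min DO ≈ 8.31 mg/L

With k_a/k_1 = 2.175 and 1 − D₀(k_a−k_1)/(k_1 L₀) = 0.9438,
t_c = ln(2.175 × 0.9438) / (0.635 − 0.292) = ln(2.052) / 0.3430 = 0.7190/0.3430 = 2.096 d.
L(t_c) = L₀ e^(−k_1 t_c) = 6.27 × 0.5422 = 3.400 mg/L, and at the critical point k_a D_c = k_1 L, so D_c = (0.292/0.635) × 3.400 = 1.563 mg/L.
Minimum DO = C_s − D_c = 9.87 − 1.563 = 8.307 mg/L.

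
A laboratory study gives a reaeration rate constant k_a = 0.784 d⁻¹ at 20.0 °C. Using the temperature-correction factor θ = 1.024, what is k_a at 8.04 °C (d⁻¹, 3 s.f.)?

k_a(T₂) = k_a(T₁) · θ^(T₂−T₁) = 0.784 × 1.024^(8.04−20.0)
= 0.784 × 1.024^-12.0 = 0.784 × 0.7530 = 0.5904 d⁻¹.

k_a ≈ 0.590 d⁻¹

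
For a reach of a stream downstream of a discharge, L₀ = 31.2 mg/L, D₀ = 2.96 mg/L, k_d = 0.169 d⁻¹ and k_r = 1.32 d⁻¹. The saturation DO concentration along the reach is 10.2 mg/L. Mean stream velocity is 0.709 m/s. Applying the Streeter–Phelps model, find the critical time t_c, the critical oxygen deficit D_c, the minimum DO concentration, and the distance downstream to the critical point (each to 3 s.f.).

t_c = [1/(k_r−k_d)] ln[(k_r/k_d)(1 − D₀(k_r−k_d)/(k_d L₀))]
= [1/(1.32−0.169)] ln[(1.32/0.169)(1 − 2.96×1.151/(0.169×31.2))]
= (1/1.151) ln[7.811 × 0.3539] = 0.8688 × ln(2.764) = 0.8688 × 1.017 = 0.8833 d.
D_c = (k_d/k_r) L₀ e^(−k_d t_c) = (0.169/1.32) × 31.2 × e^(−0.169×0.8833) = 0.1280 × 31.2 × 0.8613 = 3.441 mg/L.
Minimum DO = C_s − D_c = 10.2 − 3.441 = 6.759 mg/L.
x_c = v t_c = 0.709 m/s × 0.8833 d × 86400 s/d = 54110 m ≈ 54.1 km.

t_c ≈ 0.883 d; D_c ≈ 3.44 mg/L; min DO ≈ 6.76 mg/L; x_c ≈ 54.1 km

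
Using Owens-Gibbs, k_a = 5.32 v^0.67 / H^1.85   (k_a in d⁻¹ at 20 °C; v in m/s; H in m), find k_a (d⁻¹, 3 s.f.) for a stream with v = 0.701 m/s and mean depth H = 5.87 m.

k_a = 5.32 × 0.701^0.67 / 5.87^1.85 = 5.32 × 0.7882 / 26.42 = 0.1587 d⁻¹.

k_a ≈ 0.159 d⁻¹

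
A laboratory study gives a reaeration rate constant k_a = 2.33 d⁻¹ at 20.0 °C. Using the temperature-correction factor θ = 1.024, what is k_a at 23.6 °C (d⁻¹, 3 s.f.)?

k_a ≈ 2.54 d⁻¹

k_a(T₂) = k_a(T₁) · θ^(T₂−T₁) = 2.33 × 1.024^(23.6−20.0)
= 2.33 × 1.024^3.60 = 2.33 × 1.089 = 2.538 d⁻¹.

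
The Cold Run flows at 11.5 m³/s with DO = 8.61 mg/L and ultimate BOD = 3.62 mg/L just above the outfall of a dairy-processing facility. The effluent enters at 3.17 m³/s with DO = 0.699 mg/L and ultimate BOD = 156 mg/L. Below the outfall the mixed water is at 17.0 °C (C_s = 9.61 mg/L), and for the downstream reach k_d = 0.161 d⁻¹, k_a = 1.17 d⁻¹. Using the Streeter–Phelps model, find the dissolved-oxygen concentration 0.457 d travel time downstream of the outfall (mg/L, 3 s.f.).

Mixed DO = (11.5×8.61 + 3.17×0.699)/(11.5+3.17) = 101.2/14.67 = 6.901 mg/L.
Mixed L₀ = (11.5×3.62 + 3.17×156)/(14.67) = 536.1/14.67 = 36.55 mg/L.
Initial deficit D₀ = C_s − DO₀ = 9.61 − 6.901 = 2.709 mg/L.
D(0.457) = [0.161×36.55/(1.17−0.161)](e^(−0.161×0.457) − e^(−1.17×0.457)) + 2.709 e^(−1.17×0.457)
= 5.832 × (0.9291 − 0.5859) + 2.709 × 0.5859 = 3.589 mg/L.
DO = 9.61 − 3.589 = 6.021 mg/L.

DO ≈ 6.02 mg/L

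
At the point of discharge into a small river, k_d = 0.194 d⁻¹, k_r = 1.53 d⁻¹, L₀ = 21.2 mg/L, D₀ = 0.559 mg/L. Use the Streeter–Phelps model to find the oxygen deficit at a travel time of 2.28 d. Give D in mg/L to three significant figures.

D ≈ 1.90 mg/L

k_d L₀/(k_r−k_d) = 0.194×21.2/(1.53−0.194) = 4.113/1.336 = 3.078 mg/L.
e^(−k_d t) = e^(−0.194×2.280) = 0.6425; e^(−k_r t) = e^(−1.53×2.280) = 0.03055.
D = 3.078 × (0.6425 − 0.03055) + 0.559 × 0.03055 = 1.884 + 0.01708 = 1.901 mg/L.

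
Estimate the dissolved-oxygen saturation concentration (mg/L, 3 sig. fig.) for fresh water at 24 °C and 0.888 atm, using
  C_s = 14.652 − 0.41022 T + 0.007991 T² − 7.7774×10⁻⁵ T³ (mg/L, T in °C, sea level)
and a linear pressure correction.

At sea level: C_s = 14.652 − 0.41022×24 + 0.007991×24² − 7.7774×10⁻⁵×24³ = 8.334 mg/L.
Pressure correction: C_s' = 8.334 × 0.888 = 7.401 mg/L.

C_s ≈ 7.40 mg/L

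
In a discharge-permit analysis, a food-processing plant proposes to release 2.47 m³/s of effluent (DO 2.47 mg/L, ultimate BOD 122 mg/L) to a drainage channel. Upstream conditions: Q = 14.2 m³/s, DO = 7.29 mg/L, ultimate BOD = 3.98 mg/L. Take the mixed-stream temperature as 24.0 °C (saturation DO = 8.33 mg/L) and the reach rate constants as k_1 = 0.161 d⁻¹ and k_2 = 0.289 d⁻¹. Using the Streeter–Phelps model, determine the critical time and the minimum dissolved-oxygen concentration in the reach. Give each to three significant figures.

t_c ≈ 4.05 d; minimum DO ≈ 2.10 mg/L

Mixed DO = (14.2×7.29 + 2.47×2.47)/(14.2+2.47) = 109.6/16.67 = 6.576 mg/L.
Mixed L₀ = (14.2×3.98 + 2.47×122)/(16.67) = 357.9/16.67 = 21.47 mg/L.
Initial deficit D₀ = C_s − DO₀ = 8.33 − 6.576 = 1.754 mg/L.
t_c = (1/0.1280) ln[(0.289/0.161)(1 − 1.754×0.1280/(0.161×21.47))] = 7.813 × ln(1.678) = 4.046 d.
D_c = (0.161/0.289) × 21.47 × e^(−0.161×4.046) = 0.5571 × 21.47 × 0.5213 = 6.235 mg/L.
Minimum DO = 8.33 − 6.235 = 2.095 mg/L.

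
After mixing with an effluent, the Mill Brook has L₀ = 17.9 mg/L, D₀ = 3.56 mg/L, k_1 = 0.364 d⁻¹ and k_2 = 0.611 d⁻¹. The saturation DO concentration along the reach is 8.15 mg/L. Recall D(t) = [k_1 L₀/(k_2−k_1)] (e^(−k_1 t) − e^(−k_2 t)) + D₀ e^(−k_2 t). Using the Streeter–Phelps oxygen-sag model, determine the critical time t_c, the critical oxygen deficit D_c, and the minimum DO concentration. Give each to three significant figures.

At the critical point dD/dt = 0, so k_1 L₀ e^(−k_1 t) = k_2 D. Substituting D(t) from the Streeter–Phelps equation and solving for t gives
t_c = ln[(k_2/k_1)(1 − D₀(k_2−k_1)/(k_1 L₀))] / (k_2−k_1).
Here k_2−k_1 = 0.2470 d⁻¹ and 1 − D₀(k_2−k_1)/(k_1 L₀) = 1 − 3.56×0.2470/(0.364×17.9) = 0.8650, so
t_c = ln(1.679 × 0.8650) / 0.2470 = 0.3730 / 0.2470 = 1.510 d.
L(t_c) = L₀ e^(−k_1 t_c) = 17.9 × 0.5772 = 10.33 mg/L, and at the critical point k_2 D_c = k_1 L, so D_c = (0.364/0.611) × 10.33 = 6.155 mg/L.
Minimum DO = C_s − D_c = 8.15 − 6.155 = 1.995 mg/L.

t_c ≈ 1.51 d; D_c ≈ 6.15 mg/L; min DO ≈ 2.00 mg/L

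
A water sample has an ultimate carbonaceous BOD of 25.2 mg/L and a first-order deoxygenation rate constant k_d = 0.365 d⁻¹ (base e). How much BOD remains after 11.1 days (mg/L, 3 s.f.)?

L_t = L₀ e^(−k_d t) = 25.2 × e^(−0.365×11.1) = 25.2 × 0.01740 = 0.4384 mg/L.

L ≈ 0.438 mg/L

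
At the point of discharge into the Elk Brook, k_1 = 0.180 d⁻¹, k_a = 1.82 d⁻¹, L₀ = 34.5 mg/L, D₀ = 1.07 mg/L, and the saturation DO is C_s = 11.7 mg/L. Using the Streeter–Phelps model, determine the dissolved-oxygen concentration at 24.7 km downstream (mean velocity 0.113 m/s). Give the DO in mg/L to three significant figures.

Travel time t = x/v = 24.7 km / (0.113 m/s) = 24700 m / 0.113 m/s = 218600 s = 2.530 d.
k_1 L₀/(k_a−k_1) = 0.180×34.5/(1.82−0.180) = 6.210/1.640 = 3.787 mg/L.
e^(−k_1 t) = e^(−0.180×2.530) = 0.6342; e^(−k_a t) = e^(−1.82×2.530) = 0.01001.
D = 3.787 × (0.6342 − 0.01001) + 1.07 × 0.01001 = 2.364 + 0.01071 = 2.374 mg/L.
DO = C_s − D = 11.7 − 2.374 = 9.326 mg/L.

DO ≈ 9.33 mg/L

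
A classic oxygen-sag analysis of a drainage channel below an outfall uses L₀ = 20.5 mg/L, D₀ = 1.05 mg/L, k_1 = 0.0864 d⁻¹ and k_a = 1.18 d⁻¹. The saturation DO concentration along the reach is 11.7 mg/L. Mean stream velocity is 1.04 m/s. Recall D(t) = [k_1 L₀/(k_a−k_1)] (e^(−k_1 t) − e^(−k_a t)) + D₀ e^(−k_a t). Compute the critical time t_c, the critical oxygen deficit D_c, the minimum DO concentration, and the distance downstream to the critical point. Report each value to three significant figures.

t_c ≈ 1.43 d; D_c ≈ 1.33 mg/L; min DO ≈ 10.4 mg/L; x_c ≈ 129 km

With k_a/k_1 = 13.66 and 1 − D₀(k_a−k_1)/(k_1 L₀) = 0.3517,
t_c = ln(13.66 × 0.3517) / (1.18 − 0.0864) = ln(4.803) / 1.094 = 1.569/1.094 = 1.435 d.
D_c = (k_1/k_a) L₀ e^(−k_1 t_c) = (0.0864/1.18) × 20.5 × e^(−0.0864×1.435) = 0.07322 × 20.5 × 0.8834 = 1.326 mg/L.
Minimum DO = C_s − D_c = 11.7 − 1.326 = 10.37 mg/L.
x_c = v t_c = 1.04 m/s × 1.435 d × 86400 s/d = 128900 m ≈ 129 km.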